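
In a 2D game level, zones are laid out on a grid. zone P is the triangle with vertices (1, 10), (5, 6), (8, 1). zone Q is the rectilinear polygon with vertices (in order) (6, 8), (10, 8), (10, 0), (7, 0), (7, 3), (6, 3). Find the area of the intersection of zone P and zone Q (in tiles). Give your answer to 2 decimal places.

0.60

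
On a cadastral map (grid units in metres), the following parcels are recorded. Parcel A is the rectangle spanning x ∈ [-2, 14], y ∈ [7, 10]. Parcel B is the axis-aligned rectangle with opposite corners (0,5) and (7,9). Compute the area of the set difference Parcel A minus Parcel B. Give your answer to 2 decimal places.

34.00

|Parcel A∩Parcel B|: x∈[0,7], y∈[7,9] → 7·2 = 14.
|Parcel A| = 48.
|Parcel A ∖ Parcel B| = |Parcel A| − |Parcel A∩Parcel B| = 48 − 14 = 34.00.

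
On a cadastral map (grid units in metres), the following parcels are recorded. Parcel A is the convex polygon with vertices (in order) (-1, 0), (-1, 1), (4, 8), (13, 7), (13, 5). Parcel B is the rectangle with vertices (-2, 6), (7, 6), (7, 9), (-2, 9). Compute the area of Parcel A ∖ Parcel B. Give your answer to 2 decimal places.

48.07

|Parcel A| = 55, |Parcel A∩Parcel B| = 6.9286.
|Parcel A ∖ Parcel B| = |Parcel A| − |Parcel A∩Parcel B| = 55 − 6.9286 = 48.07.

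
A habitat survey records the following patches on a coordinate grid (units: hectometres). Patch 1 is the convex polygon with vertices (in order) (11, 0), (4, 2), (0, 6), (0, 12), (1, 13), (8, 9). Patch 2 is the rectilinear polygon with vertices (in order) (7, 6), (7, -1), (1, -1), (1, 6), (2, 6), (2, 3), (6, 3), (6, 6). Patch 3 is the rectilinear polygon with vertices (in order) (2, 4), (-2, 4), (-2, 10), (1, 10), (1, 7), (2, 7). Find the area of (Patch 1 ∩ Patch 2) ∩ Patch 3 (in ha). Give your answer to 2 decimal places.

The region (Patch 1 ∩ Patch 2) ∩ Patch 3 is the polygon with vertices (1,6), (2,6), (2,4), (1,5).
By the shoelace formula its area is 1.50.

1.50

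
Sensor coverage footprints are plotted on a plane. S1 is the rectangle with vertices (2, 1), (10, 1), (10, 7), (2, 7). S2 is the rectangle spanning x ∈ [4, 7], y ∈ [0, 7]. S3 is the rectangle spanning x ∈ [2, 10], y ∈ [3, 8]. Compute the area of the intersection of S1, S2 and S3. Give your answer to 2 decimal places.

The intersection is the polygon with vertices (7,3), (4,3), (4,7), (7,7).
By the shoelace formula its area is 12.00.

12.00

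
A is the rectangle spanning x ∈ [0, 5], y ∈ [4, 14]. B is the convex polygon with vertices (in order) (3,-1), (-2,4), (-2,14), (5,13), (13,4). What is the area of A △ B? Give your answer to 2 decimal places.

96.43

|A| = 50, |B| = 140, |A∩B| = 46.7857.
|A △ B| = |A| + |B| − 2·|A∩B| = 50 + 140 − 93.5714 = 96.43.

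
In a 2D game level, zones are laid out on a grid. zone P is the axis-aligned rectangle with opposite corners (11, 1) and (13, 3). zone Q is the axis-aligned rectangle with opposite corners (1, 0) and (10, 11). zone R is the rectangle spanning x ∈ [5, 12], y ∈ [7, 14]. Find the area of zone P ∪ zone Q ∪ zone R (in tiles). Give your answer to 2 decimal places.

By inclusion–exclusion:
Individual areas: |zone P| = 4, |zone Q| = 99, |zone R| = 49.
|zone P∩zone Q| = 0 (no overlap).
|zone P∩zone R| = 0 (no overlap).
|zone Q∩zone R|: x∈[5,10], y∈[7,11] → 5·4 = 20.
|zone P∩zone Q∩zone R| = 0.
|zone P ∪ zone Q ∪ zone R| = 152 − 20 + 0 = 132.00.

132.00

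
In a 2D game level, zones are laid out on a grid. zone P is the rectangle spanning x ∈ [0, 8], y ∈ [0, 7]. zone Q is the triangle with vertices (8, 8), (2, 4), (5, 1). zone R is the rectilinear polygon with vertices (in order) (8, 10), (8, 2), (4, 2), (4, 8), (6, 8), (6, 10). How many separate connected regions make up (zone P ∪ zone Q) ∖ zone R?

(zone P ∪ zone Q) ∖ zone R is a single connected region.

1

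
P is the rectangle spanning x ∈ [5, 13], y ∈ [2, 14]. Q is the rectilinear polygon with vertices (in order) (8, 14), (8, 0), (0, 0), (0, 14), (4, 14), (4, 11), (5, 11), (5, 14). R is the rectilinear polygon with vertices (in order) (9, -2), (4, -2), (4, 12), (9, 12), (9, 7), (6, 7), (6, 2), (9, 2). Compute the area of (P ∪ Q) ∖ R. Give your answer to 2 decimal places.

127.00

|P ∪ Q| = 169.
|(P ∪ Q) ∩ R| = 42.
|(P ∪ Q) ∖ R| = 169 − 42 = 127.00.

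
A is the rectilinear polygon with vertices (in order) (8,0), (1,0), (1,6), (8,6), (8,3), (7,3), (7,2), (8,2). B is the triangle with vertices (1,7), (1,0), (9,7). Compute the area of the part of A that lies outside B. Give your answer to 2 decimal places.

|A| = 41, |A∩B| = 20.5714.
|A ∖ B| = |A| − |A∩B| = 41 − 20.5714 = 20.43.

20.43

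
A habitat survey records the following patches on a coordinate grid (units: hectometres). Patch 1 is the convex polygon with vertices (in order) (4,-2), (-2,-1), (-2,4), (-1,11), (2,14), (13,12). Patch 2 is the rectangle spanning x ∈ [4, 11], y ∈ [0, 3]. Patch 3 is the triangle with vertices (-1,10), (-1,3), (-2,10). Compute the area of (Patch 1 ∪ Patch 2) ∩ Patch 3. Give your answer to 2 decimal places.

The region (Patch 1 ∪ Patch 2) ∩ Patch 3 is the polygon with vertices (-1.143,10), (-1,10), (-1,3), (-1.571,7).
By the shoelace formula its area is 2.21.

2.21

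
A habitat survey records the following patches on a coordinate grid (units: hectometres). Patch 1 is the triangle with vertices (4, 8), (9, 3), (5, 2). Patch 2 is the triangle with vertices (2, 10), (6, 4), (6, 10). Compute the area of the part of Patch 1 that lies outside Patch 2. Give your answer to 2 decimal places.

9.61

|Patch 1| = 12.5, |Patch 1∩Patch 2| = 2.8889.
|Patch 1 ∖ Patch 2| = |Patch 1| − |Patch 1∩Patch 2| = 12.5 − 2.8889 = 9.61.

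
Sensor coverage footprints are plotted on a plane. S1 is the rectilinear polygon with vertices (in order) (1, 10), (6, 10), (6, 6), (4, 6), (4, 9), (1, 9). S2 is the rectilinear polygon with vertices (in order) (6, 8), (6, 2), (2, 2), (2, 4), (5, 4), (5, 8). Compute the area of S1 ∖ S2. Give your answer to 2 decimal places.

9.00

|S1| = 11, |S1∩S2| = 2.
|S1 ∖ S2| = |S1| − |S1∩S2| = 11 − 2 = 9.00.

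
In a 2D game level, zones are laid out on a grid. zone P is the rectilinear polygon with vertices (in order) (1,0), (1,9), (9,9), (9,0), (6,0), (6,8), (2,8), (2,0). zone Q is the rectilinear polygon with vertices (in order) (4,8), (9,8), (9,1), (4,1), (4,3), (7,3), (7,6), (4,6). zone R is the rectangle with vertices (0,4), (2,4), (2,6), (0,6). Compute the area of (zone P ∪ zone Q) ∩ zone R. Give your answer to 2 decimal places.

The region (zone P ∪ zone Q) ∩ zone R is the polygon with vertices (2,4), (1,4), (1,6), (2,6).
By the shoelace formula its area is 2.00.

2.00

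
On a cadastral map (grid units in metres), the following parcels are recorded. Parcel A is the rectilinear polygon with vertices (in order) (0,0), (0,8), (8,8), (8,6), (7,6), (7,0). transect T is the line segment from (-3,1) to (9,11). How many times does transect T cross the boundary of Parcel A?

The segment meets the boundary at (5.4,8), (0,3.5).

2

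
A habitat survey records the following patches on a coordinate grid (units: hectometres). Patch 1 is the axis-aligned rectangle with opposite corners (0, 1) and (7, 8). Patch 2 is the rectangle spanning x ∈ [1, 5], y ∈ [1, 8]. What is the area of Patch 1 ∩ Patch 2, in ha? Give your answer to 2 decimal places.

28.00

|Patch 1∩Patch 2|: x∈[1,5], y∈[1,8] → 4·7 = 28.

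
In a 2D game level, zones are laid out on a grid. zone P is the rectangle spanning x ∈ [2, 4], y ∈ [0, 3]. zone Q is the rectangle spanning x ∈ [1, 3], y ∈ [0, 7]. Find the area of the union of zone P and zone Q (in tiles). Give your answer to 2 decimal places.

17.00

By inclusion–exclusion:
Individual areas: |zone P| = 6, |zone Q| = 14.
|zone P∩zone Q|: x∈[2,3], y∈[0,3] → 1·3 = 3.
|zone P ∪ zone Q| = 20 − 3 = 17.00.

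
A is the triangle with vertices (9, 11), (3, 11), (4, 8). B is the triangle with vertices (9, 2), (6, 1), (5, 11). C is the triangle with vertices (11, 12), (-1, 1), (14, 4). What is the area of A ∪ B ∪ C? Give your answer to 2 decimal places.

By inclusion–exclusion:
Individual areas: |A| = 9, |B| = 15.5, |C| = 64.5.
|A∩B| = 0.7388.
|A∩C| = 0.
|B∩C| = 9.7381.
|A∩B∩C| = 0.
|A ∪ B ∪ C| = 89 − 10.4769 + 0 = 78.52.

78.52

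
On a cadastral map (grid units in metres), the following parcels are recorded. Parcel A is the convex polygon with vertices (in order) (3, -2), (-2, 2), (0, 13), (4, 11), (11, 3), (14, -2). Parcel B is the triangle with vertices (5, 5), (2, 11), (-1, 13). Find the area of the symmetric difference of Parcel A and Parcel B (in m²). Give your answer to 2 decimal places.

129.98

|Parcel A| = 135.5, |Parcel B| = 6, |Parcel A∩Parcel B| = 5.7607.
|Parcel A △ Parcel B| = |Parcel A| + |Parcel B| − 2·|Parcel A∩Parcel B| = 135.5 + 6 − 11.5214 = 129.98.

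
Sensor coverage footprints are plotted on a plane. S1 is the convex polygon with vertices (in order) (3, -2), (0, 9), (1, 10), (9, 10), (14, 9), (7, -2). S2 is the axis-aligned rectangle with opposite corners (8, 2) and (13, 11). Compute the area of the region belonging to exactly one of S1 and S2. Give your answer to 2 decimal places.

96.95

|S1| = 110, |S2| = 45, |S1∩S2| = 29.0234.
|S1 △ S2| = |S1| + |S2| − 2·|S1∩S2| = 110 + 45 − 58.0468 = 96.95.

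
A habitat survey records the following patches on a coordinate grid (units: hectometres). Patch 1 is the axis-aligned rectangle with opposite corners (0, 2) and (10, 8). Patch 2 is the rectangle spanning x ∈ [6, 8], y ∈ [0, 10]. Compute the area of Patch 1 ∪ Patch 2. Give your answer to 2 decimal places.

By inclusion–exclusion:
Individual areas: |Patch 1| = 60, |Patch 2| = 20.
|Patch 1∩Patch 2|: x∈[6,8], y∈[2,8] → 2·6 = 12.
|Patch 1 ∪ Patch 2| = 80 − 12 = 68.00.

68.00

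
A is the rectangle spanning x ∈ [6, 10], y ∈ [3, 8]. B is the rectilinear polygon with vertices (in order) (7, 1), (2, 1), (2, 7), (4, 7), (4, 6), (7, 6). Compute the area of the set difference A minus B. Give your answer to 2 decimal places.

|A| = 20, |A∩B| = 3.
|A ∖ B| = |A| − |A∩B| = 20 − 3 = 17.00.

17.00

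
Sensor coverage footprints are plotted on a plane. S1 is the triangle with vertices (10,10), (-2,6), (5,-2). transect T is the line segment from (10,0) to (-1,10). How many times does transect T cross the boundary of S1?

2

The segment meets the boundary at (1.951,7.317), (6.978,2.747).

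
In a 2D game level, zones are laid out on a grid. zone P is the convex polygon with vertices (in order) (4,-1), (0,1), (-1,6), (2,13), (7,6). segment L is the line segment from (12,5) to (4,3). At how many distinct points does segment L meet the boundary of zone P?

The segment meets the boundary at (5.92,3.48).

1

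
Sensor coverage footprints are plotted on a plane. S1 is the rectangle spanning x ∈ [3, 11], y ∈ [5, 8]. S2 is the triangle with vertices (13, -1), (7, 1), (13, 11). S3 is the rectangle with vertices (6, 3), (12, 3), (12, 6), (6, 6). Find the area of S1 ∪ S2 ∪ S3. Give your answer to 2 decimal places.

By inclusion–exclusion:
Individual areas: |S1| = 24, |S2| = 36, |S3| = 18.
|S1∩S2| = 2.1333.
|S1∩S3|: x∈[6,11], y∈[5,6] → 5·1 = 5.
|S2∩S3| = 8.7.
|S1∩S2∩S3| = 1.3.
|S1 ∪ S2 ∪ S3| = 78 − 15.8333 + 1.3 = 63.47.

63.47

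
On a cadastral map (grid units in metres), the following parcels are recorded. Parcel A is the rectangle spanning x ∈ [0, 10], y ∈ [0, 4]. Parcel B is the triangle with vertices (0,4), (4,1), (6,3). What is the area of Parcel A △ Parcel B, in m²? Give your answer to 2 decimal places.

|Parcel A| = 40, |Parcel B| = 7, |Parcel A∩Parcel B| = 7.
|Parcel A △ Parcel B| = |Parcel A| + |Parcel B| − 2·|Parcel A∩Parcel B| = 40 + 7 − 14 = 33.00.

33.00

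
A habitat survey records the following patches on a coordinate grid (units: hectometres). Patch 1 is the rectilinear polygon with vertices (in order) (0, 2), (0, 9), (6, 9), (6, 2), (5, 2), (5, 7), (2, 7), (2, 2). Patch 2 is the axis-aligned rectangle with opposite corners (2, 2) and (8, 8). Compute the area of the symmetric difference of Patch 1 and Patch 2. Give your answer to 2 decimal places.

|Patch 1| = 27, |Patch 2| = 36, |Patch 1∩Patch 2| = 9.
|Patch 1 △ Patch 2| = |Patch 1| + |Patch 2| − 2·|Patch 1∩Patch 2| = 27 + 36 − 18 = 45.00.

45.00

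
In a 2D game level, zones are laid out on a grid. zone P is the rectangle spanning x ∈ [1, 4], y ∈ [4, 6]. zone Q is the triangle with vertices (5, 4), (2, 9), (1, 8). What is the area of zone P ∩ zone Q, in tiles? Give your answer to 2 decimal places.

The intersection is the polygon with vertices (4,5), (3,6), (3.8,6), (4,5.667).
By the shoelace formula its area is 0.47.

0.47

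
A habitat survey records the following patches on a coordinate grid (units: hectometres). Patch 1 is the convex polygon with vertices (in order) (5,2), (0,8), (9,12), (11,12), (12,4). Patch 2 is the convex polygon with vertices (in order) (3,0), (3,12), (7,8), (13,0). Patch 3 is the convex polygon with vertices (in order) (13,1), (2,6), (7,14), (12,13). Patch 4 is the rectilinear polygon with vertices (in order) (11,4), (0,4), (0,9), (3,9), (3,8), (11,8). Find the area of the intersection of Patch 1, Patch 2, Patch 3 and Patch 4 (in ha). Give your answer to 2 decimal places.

The intersection is the polygon with vertices (3.25,8), (7,8), (10,4), (6.4,4), (3,5.545), (3,7.6).
By the shoelace formula its area is 19.32.

19.32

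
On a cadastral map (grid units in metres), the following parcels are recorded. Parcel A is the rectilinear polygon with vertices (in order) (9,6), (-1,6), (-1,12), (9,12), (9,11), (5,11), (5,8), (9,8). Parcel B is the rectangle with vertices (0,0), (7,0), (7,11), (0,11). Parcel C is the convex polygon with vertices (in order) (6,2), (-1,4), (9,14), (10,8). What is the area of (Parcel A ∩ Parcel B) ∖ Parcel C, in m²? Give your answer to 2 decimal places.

17.00

|Parcel A ∩ Parcel B| = 29.
|(Parcel A ∩ Parcel B) ∩ Parcel C| = 12.
|(Parcel A ∩ Parcel B) ∖ Parcel C| = 29 − 12 = 17.00.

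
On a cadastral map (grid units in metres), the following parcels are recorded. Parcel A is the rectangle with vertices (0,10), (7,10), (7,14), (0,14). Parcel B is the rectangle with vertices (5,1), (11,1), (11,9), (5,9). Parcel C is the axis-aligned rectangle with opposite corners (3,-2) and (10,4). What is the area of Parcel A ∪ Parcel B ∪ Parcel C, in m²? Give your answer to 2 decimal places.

103.00

By inclusion–exclusion:
Individual areas: |Parcel A| = 28, |Parcel B| = 48, |Parcel C| = 42.
|Parcel A∩Parcel B| = 0 (no overlap).
|Parcel A∩Parcel C| = 0 (no overlap).
|Parcel B∩Parcel C|: x∈[5,10], y∈[1,4] → 5·3 = 15.
|Parcel A∩Parcel B∩Parcel C| = 0.
|Parcel A ∪ Parcel B ∪ Parcel C| = 118 − 15 + 0 = 103.00.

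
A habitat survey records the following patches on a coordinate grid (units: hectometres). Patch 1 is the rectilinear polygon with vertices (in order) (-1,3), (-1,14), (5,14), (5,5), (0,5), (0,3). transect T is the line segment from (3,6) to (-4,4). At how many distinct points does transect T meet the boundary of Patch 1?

1

The segment meets the boundary at (-1,4.857).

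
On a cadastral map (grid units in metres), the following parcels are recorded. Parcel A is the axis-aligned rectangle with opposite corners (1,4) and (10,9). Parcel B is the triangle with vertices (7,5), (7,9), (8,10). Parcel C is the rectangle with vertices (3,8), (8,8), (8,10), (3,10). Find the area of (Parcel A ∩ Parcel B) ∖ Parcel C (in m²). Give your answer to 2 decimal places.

0.90

|Parcel A ∩ Parcel B| = 1.6.
|(Parcel A ∩ Parcel B) ∩ Parcel C| = 0.7.
|(Parcel A ∩ Parcel B) ∖ Parcel C| = 1.6 − 0.7 = 0.90.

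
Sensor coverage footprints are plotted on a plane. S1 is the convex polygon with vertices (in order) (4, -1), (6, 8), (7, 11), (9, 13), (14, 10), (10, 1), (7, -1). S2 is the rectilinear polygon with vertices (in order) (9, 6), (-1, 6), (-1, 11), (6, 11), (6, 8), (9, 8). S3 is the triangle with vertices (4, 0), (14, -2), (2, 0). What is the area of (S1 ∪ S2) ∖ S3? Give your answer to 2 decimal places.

|S1 ∪ S2| = 113.5556.
|(S1 ∪ S2) ∩ S3| = 0.8669.
|(S1 ∪ S2) ∖ S3| = 113.5556 − 0.8669 = 112.69.

112.69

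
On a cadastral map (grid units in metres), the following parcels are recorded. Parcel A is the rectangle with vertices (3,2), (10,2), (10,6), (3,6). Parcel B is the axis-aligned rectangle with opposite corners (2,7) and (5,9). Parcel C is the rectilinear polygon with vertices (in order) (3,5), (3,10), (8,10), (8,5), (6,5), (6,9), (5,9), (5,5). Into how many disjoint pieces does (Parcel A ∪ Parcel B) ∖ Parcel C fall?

2

(Parcel A ∪ Parcel B) ∖ Parcel C splits into 2 disjoint pieces (area 24, area 2).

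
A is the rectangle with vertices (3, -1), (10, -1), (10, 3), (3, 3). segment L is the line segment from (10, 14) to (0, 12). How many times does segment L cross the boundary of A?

The segment lies entirely outside A and never meets its boundary.

0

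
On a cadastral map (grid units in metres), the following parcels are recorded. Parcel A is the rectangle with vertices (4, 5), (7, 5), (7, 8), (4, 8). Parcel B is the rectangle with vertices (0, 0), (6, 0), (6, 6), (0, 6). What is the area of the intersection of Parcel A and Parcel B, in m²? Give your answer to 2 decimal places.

2.00

|Parcel A∩Parcel B|: x∈[4,6], y∈[5,6] → 2·1 = 2.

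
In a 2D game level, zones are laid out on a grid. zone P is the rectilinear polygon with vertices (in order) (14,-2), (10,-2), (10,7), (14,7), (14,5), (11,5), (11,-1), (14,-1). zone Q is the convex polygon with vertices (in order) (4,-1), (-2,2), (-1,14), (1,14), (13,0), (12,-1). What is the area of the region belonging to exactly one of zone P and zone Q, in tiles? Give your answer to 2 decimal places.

135.67

|zone P| = 18, |zone Q| = 125.5, |zone P∩zone Q| = 3.9167.
|zone P △ zone Q| = |zone P| + |zone Q| − 2·|zone P∩zone Q| = 18 + 125.5 − 7.8333 = 135.67.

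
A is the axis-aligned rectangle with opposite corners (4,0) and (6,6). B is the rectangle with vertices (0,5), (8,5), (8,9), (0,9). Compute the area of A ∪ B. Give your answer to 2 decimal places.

42.00

By inclusion–exclusion:
Individual areas: |A| = 12, |B| = 32.
|A∩B|: x∈[4,6], y∈[5,6] → 2·1 = 2.
|A ∪ B| = 44 − 2 = 42.00.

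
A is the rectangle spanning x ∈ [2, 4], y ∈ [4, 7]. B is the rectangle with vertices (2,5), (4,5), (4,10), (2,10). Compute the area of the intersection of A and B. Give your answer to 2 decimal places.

|A∩B|: x∈[2,4], y∈[5,7] → 2·2 = 4.

4.00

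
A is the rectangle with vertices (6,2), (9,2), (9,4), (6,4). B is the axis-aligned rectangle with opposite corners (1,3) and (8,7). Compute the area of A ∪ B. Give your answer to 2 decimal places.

32.00

By inclusion–exclusion:
Individual areas: |A| = 6, |B| = 28.
|A∩B|: x∈[6,8], y∈[3,4] → 2·1 = 2.
|A ∪ B| = 34 − 2 = 32.00.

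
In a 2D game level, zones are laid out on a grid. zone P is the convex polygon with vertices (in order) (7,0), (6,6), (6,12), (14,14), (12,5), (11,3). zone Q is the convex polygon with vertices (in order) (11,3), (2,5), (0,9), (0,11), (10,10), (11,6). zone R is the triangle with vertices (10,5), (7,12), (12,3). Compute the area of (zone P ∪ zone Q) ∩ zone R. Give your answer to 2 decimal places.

3.86

The region (zone P ∪ zone Q) ∩ zone R is the polygon with vertices (11.333,3.667), (10,5), (7,12), (11.474,3.947).
By the shoelace formula its area is 3.86.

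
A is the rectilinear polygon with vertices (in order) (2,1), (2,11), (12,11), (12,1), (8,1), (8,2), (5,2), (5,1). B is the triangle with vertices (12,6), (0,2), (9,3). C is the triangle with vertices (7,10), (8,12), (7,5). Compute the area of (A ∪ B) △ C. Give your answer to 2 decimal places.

|A ∪ B| = 97.4444.
|(A ∪ B) ∩ C| = 2.3214.
|(A ∪ B) △ C| = 97.4444 + 2.5 − 4.6429 = 95.30.

95.30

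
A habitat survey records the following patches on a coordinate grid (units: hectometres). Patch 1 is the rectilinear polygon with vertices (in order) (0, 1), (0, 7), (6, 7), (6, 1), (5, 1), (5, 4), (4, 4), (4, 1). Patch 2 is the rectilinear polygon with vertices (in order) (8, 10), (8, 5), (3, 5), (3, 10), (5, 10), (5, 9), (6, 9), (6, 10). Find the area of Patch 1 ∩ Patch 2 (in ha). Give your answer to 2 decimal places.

The intersection is the polygon with vertices (6,7), (6,5), (3,5), (3,7).
By the shoelace formula its area is 6.00.

6.00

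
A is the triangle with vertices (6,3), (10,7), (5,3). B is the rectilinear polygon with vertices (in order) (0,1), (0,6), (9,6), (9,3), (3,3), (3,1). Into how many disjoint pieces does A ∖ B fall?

A ∖ B is a single connected region.

1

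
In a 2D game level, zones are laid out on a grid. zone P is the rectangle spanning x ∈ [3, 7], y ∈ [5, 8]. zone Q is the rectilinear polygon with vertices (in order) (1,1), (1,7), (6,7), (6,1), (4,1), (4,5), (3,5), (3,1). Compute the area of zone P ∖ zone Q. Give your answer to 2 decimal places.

|zone P| = 12, |zone P∩zone Q| = 6.
|zone P ∖ zone Q| = |zone P| − |zone P∩zone Q| = 12 − 6 = 6.00.

6.00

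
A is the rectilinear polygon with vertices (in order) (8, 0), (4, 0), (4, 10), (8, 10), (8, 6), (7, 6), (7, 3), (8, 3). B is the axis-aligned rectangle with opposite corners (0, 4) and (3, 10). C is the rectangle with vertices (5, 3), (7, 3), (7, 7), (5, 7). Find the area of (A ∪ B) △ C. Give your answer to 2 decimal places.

47.00

|A ∪ B| = 55.
|(A ∪ B) ∩ C| = 8.
|(A ∪ B) △ C| = 55 + 8 − 16 = 47.00.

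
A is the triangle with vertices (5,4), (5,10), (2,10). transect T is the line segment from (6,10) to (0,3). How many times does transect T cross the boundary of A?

2

The segment meets the boundary at (3.474,7.053), (5,8.833).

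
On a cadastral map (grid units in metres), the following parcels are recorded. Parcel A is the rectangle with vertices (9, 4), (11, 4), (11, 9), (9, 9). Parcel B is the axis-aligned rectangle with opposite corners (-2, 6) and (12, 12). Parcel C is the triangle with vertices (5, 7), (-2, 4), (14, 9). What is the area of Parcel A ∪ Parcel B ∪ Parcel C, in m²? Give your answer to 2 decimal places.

By inclusion–exclusion:
Individual areas: |Parcel A| = 10, |Parcel B| = 84, |Parcel C| = 6.5.
|Parcel A∩Parcel B|: x∈[9,11], y∈[6,9] → 2·3 = 6.
|Parcel A∩Parcel C| = 0.7222.
|Parcel B∩Parcel C| = 4.5861.
|Parcel A∩Parcel B∩Parcel C| = 0.7222.
|Parcel A ∪ Parcel B ∪ Parcel C| = 100.5 − 11.3083 + 0.7222 = 89.91.

89.91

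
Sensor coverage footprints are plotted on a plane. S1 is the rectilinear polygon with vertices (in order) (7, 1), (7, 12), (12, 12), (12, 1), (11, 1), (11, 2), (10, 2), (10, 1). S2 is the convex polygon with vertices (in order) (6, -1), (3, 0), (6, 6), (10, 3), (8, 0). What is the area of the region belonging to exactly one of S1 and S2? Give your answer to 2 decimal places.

64.42

|S1| = 54, |S2| = 26.5, |S1∩S2| = 8.0417.
|S1 △ S2| = |S1| + |S2| − 2·|S1∩S2| = 54 + 26.5 − 16.0833 = 64.42.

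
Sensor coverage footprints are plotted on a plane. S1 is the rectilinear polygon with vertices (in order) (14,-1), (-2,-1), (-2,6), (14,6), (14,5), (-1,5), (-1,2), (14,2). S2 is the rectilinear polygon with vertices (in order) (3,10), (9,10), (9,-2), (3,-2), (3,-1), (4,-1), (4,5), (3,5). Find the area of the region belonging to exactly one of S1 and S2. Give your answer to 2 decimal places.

91.00

|S1| = 67, |S2| = 66, |S1∩S2| = 21.
|S1 △ S2| = |S1| + |S2| − 2·|S1∩S2| = 67 + 66 − 42 = 91.00.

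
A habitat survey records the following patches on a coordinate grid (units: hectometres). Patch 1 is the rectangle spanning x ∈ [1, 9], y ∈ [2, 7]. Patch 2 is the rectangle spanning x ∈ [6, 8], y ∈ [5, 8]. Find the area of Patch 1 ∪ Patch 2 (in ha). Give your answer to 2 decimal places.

42.00

By inclusion–exclusion:
Individual areas: |Patch 1| = 40, |Patch 2| = 6.
|Patch 1∩Patch 2|: x∈[6,8], y∈[5,7] → 2·2 = 4.
|Patch 1 ∪ Patch 2| = 46 − 4 = 42.00.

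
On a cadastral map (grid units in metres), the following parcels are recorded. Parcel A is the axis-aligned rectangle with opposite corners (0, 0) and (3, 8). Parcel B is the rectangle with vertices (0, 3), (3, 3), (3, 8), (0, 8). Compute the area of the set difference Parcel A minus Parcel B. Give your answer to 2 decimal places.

|Parcel A∩Parcel B|: x∈[0,3], y∈[3,8] → 3·5 = 15.
|Parcel A| = 24.
|Parcel A ∖ Parcel B| = |Parcel A| − |Parcel A∩Parcel B| = 24 − 15 = 9.00.

9.00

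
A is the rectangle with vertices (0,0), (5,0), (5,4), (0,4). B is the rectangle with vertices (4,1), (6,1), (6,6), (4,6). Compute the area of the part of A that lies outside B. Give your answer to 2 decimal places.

|A∩B|: x∈[4,5], y∈[1,4] → 1·3 = 3.
|A| = 20.
|A ∖ B| = |A| − |A∩B| = 20 − 3 = 17.00.

17.00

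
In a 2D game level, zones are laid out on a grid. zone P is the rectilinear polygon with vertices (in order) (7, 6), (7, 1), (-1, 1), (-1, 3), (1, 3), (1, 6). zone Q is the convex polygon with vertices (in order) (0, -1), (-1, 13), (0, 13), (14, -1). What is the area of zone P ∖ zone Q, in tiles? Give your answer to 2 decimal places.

1.57

|zone P| = 34, |zone P∩zone Q| = 32.4286.
|zone P ∖ zone Q| = |zone P| − |zone P∩zone Q| = 34 − 32.4286 = 1.57.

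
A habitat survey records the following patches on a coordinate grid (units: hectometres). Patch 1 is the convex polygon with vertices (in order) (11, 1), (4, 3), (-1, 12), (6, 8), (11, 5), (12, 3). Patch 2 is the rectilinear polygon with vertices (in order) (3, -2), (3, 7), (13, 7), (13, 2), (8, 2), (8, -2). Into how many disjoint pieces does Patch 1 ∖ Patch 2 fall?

2

Patch 1 ∖ Patch 2 splits into 2 disjoint pieces (area 1.9643, area 16.2333).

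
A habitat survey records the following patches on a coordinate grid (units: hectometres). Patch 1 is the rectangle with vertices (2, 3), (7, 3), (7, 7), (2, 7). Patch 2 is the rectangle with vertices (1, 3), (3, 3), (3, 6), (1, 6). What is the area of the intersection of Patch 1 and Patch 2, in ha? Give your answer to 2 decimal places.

|Patch 1∩Patch 2|: x∈[2,3], y∈[3,6] → 1·3 = 3.

3.00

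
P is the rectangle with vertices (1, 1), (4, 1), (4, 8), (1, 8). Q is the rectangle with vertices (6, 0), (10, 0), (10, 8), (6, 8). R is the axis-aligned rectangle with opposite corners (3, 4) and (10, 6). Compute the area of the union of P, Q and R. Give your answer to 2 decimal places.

By inclusion–exclusion:
Individual areas: |P| = 21, |Q| = 32, |R| = 14.
|P∩Q| = 0 (no overlap).
|P∩R|: x∈[3,4], y∈[4,6] → 1·2 = 2.
|Q∩R|: x∈[6,10], y∈[4,6] → 4·2 = 8.
|P∩Q∩R| = 0.
|P ∪ Q ∪ R| = 67 − 10 + 0 = 57.00.

57.00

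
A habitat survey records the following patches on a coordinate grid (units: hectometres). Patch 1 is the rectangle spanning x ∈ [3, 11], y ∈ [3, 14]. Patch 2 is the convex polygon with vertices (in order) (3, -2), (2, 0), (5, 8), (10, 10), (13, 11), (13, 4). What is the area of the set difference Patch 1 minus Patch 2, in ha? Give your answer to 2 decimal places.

|Patch 1| = 88, |Patch 1∩Patch 2| = 41.8542.
|Patch 1 ∖ Patch 2| = |Patch 1| − |Patch 1∩Patch 2| = 88 − 41.8542 = 46.15.

46.15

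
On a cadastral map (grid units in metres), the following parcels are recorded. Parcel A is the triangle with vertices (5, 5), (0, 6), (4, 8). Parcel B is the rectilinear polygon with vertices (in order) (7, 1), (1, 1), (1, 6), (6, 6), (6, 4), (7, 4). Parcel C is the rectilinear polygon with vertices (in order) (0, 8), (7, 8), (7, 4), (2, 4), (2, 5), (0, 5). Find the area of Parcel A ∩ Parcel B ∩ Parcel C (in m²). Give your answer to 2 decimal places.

The intersection is the polygon with vertices (1,6), (4.667,6), (5,5), (1,5.8).
By the shoelace formula its area is 2.23.

2.23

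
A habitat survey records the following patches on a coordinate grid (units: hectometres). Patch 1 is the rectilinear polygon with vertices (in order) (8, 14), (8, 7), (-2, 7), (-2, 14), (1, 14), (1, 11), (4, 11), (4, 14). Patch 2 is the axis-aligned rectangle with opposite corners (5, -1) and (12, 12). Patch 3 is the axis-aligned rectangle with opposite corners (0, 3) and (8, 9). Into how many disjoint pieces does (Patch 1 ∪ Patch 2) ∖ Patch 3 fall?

(Patch 1 ∪ Patch 2) ∖ Patch 3 is a single connected region.

1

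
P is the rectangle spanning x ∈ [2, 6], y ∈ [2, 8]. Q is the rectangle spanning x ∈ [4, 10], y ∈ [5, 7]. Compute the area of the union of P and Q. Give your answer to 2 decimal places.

By inclusion–exclusion:
Individual areas: |P| = 24, |Q| = 12.
|P∩Q|: x∈[4,6], y∈[5,7] → 2·2 = 4.
|P ∪ Q| = 36 − 4 = 32.00.

32.00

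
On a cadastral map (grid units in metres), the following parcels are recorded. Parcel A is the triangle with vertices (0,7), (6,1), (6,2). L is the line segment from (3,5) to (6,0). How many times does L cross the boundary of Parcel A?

The segment meets the boundary at (3.6,4), (4.5,2.5).

2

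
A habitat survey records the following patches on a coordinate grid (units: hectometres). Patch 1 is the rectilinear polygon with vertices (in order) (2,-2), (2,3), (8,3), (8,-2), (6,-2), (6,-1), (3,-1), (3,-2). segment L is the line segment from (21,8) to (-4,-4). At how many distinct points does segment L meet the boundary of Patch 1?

2

The segment meets the boundary at (2,-1.12), (8,1.76).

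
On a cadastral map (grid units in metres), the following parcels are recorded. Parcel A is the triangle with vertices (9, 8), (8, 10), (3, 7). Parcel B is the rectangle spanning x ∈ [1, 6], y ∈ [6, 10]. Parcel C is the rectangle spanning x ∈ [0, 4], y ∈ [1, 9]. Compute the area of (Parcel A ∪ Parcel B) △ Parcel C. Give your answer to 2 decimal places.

|Parcel A ∪ Parcel B| = 24.55.
|(Parcel A ∪ Parcel B) ∩ Parcel C| = 9.
|(Parcel A ∪ Parcel B) △ Parcel C| = 24.55 + 32 − 18 = 38.55.

38.55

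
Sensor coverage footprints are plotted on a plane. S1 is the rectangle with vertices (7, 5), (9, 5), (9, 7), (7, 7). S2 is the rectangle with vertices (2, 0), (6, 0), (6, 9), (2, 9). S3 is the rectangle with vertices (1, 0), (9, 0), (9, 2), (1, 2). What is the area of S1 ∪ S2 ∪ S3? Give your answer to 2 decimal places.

By inclusion–exclusion:
Individual areas: |S1| = 4, |S2| = 36, |S3| = 16.
|S1∩S2| = 0 (no overlap).
|S1∩S3| = 0 (no overlap).
|S2∩S3|: x∈[2,6], y∈[0,2] → 4·2 = 8.
|S1∩S2∩S3| = 0.
|S1 ∪ S2 ∪ S3| = 56 − 8 + 0 = 48.00.

48.00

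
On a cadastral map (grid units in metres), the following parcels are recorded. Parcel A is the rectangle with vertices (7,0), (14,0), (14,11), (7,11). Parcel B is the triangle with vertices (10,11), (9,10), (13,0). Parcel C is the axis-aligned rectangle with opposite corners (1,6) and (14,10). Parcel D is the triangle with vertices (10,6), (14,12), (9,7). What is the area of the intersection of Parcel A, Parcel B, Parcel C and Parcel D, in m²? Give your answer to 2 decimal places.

1.21

The intersection is the polygon with vertices (9.857,7.857), (10.643,8.643), (10.968,7.452), (10.375,6.562).
By the shoelace formula its area is 1.21.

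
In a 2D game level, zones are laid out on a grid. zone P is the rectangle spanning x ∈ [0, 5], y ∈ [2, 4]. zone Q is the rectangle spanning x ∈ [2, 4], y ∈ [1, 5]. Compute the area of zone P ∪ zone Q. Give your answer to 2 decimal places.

14.00

By inclusion–exclusion:
Individual areas: |zone P| = 10, |zone Q| = 8.
|zone P∩zone Q|: x∈[2,4], y∈[2,4] → 2·2 = 4.
|zone P ∪ zone Q| = 18 − 4 = 14.00.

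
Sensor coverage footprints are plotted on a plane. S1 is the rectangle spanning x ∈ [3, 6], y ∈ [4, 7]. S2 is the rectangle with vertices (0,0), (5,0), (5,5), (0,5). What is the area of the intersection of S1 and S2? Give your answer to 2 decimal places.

|S1∩S2|: x∈[3,5], y∈[4,5] → 2·1 = 2.

2.00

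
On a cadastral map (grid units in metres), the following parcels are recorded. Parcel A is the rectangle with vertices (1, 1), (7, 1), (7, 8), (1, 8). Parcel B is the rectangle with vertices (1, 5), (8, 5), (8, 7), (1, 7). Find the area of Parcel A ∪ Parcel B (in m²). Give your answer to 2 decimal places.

By inclusion–exclusion:
Individual areas: |Parcel A| = 42, |Parcel B| = 14.
|Parcel A∩Parcel B|: x∈[1,7], y∈[5,7] → 6·2 = 12.
|Parcel A ∪ Parcel B| = 56 − 12 = 44.00.

44.00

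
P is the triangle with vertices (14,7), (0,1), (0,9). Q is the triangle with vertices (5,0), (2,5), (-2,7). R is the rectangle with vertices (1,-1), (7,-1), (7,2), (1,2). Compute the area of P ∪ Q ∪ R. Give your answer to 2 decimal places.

By inclusion–exclusion:
Individual areas: |P| = 56, |Q| = 7, |R| = 18.
|P∩Q| = 4.9.
|P∩R| = 0.381.
|Q∩R| = 0.8.
|P∩Q∩R| = 0.
|P ∪ Q ∪ R| = 81 − 6.081 + 0 = 74.92.

74.92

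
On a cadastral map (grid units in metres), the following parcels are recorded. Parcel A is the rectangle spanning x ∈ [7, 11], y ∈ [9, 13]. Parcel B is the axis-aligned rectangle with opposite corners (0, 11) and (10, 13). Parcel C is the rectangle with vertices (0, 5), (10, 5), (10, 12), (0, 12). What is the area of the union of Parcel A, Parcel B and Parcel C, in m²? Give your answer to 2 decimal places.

By inclusion–exclusion:
Individual areas: |Parcel A| = 16, |Parcel B| = 20, |Parcel C| = 70.
|Parcel A∩Parcel B|: x∈[7,10], y∈[11,13] → 3·2 = 6.
|Parcel A∩Parcel C|: x∈[7,10], y∈[9,12] → 3·3 = 9.
|Parcel B∩Parcel C|: x∈[0,10], y∈[11,12] → 10·1 = 10.
|Parcel A∩Parcel B∩Parcel C| = 3.
|Parcel A ∪ Parcel B ∪ Parcel C| = 106 − 25 + 3 = 84.00.

84.00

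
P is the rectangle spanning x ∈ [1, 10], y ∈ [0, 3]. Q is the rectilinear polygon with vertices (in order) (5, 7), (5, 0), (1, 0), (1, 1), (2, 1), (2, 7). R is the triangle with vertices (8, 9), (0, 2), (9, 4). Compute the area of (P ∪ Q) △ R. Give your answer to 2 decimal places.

|P ∪ Q| = 39.
|(P ∪ Q) ∩ R| = 7.5119.
|(P ∪ Q) △ R| = 39 + 23.5 − 15.0238 = 47.48.

47.48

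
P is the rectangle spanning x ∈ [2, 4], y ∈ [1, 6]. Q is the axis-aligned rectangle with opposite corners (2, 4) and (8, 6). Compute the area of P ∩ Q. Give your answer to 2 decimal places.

4.00

|P∩Q|: x∈[2,4], y∈[4,6] → 2·2 = 4.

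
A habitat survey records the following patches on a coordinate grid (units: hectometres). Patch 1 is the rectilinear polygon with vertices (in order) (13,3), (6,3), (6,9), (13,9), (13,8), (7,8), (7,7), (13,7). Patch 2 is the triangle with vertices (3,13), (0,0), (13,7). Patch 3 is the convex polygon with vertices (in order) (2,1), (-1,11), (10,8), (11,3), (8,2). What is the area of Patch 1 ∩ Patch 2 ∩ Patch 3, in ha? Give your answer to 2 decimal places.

The intersection is the polygon with vertices (6.333,9), (10,8), (7,8), (7,7), (10.2,7), (10.472,5.639), (6,3.231), (6,9).
By the shoelace formula its area is 14.45.

14.45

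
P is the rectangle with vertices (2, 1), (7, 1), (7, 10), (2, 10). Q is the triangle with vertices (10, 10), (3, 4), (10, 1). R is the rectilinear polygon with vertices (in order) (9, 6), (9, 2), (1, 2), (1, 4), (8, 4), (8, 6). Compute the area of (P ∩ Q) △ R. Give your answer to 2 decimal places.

|P ∩ Q| = 10.2857.
|(P ∩ Q) ∩ R| = 3.4286.
|(P ∩ Q) △ R| = 10.2857 + 18 − 6.8571 = 21.43.

21.43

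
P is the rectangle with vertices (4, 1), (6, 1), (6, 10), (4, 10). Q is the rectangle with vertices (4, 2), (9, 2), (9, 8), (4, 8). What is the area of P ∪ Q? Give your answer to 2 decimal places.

36.00

By inclusion–exclusion:
Individual areas: |P| = 18, |Q| = 30.
|P∩Q|: x∈[4,6], y∈[2,8] → 2·6 = 12.
|P ∪ Q| = 48 − 12 = 36.00.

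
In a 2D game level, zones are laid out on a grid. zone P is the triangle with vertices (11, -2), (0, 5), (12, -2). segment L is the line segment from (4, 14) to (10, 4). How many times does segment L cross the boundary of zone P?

The segment lies entirely outside zone P and never meets its boundary.

0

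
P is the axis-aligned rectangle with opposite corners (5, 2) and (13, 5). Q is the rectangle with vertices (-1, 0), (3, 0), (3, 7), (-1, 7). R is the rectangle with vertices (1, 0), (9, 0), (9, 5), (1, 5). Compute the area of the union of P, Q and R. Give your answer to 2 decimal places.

By inclusion–exclusion:
Individual areas: |P| = 24, |Q| = 28, |R| = 40.
|P∩Q| = 0 (no overlap).
|P∩R|: x∈[5,9], y∈[2,5] → 4·3 = 12.
|Q∩R|: x∈[1,3], y∈[0,5] → 2·5 = 10.
|P∩Q∩R| = 0.
|P ∪ Q ∪ R| = 92 − 22 + 0 = 70.00.

70.00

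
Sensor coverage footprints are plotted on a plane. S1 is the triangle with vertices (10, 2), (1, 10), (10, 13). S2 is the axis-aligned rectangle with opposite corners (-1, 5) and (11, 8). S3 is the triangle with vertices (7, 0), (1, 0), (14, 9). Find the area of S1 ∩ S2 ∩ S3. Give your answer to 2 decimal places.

1.09

The intersection is the polygon with vertices (10,5), (8.222,5), (10,6.231).
By the shoelace formula its area is 1.09.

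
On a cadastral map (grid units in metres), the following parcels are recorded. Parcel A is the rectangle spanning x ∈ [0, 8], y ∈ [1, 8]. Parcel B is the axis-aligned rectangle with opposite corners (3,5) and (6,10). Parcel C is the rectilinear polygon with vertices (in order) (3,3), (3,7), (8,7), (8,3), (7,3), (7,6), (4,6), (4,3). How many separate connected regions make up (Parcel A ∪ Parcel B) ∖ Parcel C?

1

(Parcel A ∪ Parcel B) ∖ Parcel C is a single connected region.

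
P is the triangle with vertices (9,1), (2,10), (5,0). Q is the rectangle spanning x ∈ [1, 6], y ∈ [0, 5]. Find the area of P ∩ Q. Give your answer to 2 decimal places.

8.62

The intersection is the polygon with vertices (6,4.857), (6,0.25), (5,0), (3.5,5), (5.889,5).
By the shoelace formula its area is 8.62.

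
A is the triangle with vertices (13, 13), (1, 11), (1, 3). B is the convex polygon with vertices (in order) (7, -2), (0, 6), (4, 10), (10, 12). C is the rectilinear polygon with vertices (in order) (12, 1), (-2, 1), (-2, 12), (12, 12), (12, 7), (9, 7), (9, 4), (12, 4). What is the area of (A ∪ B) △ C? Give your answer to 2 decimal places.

72.19

|A ∪ B| = 87.4161.
|(A ∪ B) ∩ C| = 80.1143.
|(A ∪ B) △ C| = 87.4161 + 145 − 160.2287 = 72.19.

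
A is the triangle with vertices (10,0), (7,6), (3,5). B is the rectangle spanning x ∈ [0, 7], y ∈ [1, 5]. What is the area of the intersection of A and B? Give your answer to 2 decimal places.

The intersection is the polygon with vertices (3,5), (7,5), (7,2.143).
By the shoelace formula its area is 5.71.

5.71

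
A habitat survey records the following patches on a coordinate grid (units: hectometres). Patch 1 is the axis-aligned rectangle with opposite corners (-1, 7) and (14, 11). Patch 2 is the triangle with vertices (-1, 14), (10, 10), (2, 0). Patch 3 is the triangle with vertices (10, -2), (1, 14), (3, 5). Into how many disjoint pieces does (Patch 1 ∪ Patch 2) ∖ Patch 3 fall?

2

(Patch 1 ∪ Patch 2) ∖ Patch 3 splits into 2 disjoint pieces (area 48.1095, area 31.9945).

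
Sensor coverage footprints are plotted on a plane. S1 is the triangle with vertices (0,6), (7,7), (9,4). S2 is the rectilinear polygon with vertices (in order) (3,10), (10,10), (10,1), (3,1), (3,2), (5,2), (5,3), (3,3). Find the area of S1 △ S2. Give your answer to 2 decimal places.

52.79

|S1| = 11.5, |S2| = 61, |S1∩S2| = 9.8571.
|S1 △ S2| = |S1| + |S2| − 2·|S1∩S2| = 11.5 + 61 − 19.7143 = 52.79.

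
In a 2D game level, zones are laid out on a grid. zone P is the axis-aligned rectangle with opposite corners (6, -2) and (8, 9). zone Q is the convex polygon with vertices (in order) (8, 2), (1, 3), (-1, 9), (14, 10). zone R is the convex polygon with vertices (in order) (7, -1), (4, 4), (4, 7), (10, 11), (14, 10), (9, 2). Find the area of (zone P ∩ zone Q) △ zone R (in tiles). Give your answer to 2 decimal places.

|zone P ∩ zone Q| = 13.7143.
|(zone P ∩ zone Q) ∩ zone R| = 13.381.
|(zone P ∩ zone Q) △ zone R| = 13.7143 + 60.5 − 26.7619 = 47.45.

47.45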